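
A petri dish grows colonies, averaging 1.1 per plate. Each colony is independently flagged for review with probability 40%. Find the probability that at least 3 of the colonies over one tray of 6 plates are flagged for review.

Thinning: the colonies that are flagged for review themselves form a Poisson process with rate 0.4 × 1.1 = 0.44 per plate.
Over the interval, μ = 0.44 × 6 = 2.64 (a tray of 6 plates = 6 plates).
P(N ≥ 3) = 1 − P(N ≤ 2) ≈ 0.4916.

0.4916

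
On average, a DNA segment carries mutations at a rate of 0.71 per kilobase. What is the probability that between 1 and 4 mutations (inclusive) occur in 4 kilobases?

Over the interval, μ = 0.71 × 4 = 2.84 (4 kilobases).
P(1 ≤ N ≤ 4) = Σ_{j=1}^{4} e^(−2.84) · 2.84^j/j! ≈ 0.7830.

0.7830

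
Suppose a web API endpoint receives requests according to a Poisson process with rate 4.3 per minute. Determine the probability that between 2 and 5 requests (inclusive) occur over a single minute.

0.6647

With mean μ = 4.3 per minute,
P(2 ≤ N ≤ 5) = Σ_{j=2}^{5} e^(−4.3) · 4.3^j/j! ≈ 0.6647.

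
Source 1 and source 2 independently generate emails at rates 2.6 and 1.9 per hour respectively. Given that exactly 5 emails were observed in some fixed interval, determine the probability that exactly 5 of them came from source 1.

Given the total, each event is independently from source 1 with probability p = λ_1/(λ_1+λ_2) = 2.6/4.5 ≈ 0.5778.
So K ~ Binomial(5, 2.6/4.5): P(K = 5) = C(5,5) · (2.6/4.5)^5 · (1.9/4.5)^0 ≈ 0.0644.

0.0644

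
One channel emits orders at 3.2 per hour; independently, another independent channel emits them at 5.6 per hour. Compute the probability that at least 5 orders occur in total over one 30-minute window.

Independent Poisson processes superpose: combined rate λ = 3.2 + 5.6 = 8.8 per hour.
Over the interval, μ = 8.8 × 0.5 = 4.4 (a 30-minute window = 0.5 hours).
P(N ≥ 5) = 1 − P(N ≤ 4) ≈ 0.4488.

0.4488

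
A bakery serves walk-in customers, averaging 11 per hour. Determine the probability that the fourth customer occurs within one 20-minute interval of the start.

Over the interval, μ = 11 × 1/3 ≈ 3.66667 (a 20-minute interval = 1/3 hours).
The fourth arrival falls in the interval iff at least 4 events occur there: P(S_4 ≤ t) = P(N ≥ 4) = 1 − P(N ≤ 3) ≈ 0.4989.

0.4989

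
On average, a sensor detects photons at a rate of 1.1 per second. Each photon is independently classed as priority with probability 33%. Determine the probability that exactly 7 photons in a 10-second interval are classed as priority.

0.0437

Thinning: the photons that are classed as priority themselves form a Poisson process with rate 0.33 × 1.1 = 0.363 per second.
Over the interval, μ = 0.363 × 10 = 3.63 (a 10-second interval = 10 seconds).
P(N = 7) = e^(−3.63) · 3.63^7/7! ≈ 0.0437.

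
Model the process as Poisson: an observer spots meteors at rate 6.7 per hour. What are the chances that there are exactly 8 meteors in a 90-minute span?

0.1115

Over the interval, μ = 6.7 × 1.5 = 10.05 (a 90-minute span = 1.5 hours).
P(N = 8) = e^(−μ) μ^8/8! = e^(−10.05) · 10.05^8/40320 ≈ 0.1115.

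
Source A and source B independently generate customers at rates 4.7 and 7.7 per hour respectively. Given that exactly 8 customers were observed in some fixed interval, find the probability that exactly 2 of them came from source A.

0.2306

Given the total, each event is independently from source A with probability p = λ_A/(λ_A+λ_B) = 4.7/12.4 ≈ 0.3790.
So K ~ Binomial(8, 4.7/12.4): P(K = 2) = C(8,2) · (4.7/12.4)^2 · (7.7/12.4)^6 ≈ 0.2306.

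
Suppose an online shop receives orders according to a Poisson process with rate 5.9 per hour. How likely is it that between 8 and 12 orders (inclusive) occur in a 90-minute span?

0.5447

Over the interval, μ = 5.9 × 1.5 = 8.85 (a 90-minute span = 1.5 hours).
P(8 ≤ N ≤ 12) = Σ_{j=8}^{12} e^(−8.85) · 8.85^j/j! ≈ 0.5447.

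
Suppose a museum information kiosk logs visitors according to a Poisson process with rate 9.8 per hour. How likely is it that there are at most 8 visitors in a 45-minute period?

Over the interval, μ = 9.8 × 0.75 = 7.35 (a 45-minute period = 0.75 hours).
P(N ≤ 8) = Σ_{j=0}^{8} e^(−μ) μ^j/j! ≈ 0.6825.

0.6825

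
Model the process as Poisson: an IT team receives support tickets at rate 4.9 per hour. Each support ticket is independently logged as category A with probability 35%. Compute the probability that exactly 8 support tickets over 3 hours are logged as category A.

Thinning: the support tickets that are logged as category A themselves form a Poisson process with rate 0.35 × 4.9 = 1.715 per hour.
Over the interval, μ = 1.715 × 3 = 5.145 (3 hours).
P(N = 8) = e^(−5.145) · 5.145^8/8! ≈ 0.0710.

0.0710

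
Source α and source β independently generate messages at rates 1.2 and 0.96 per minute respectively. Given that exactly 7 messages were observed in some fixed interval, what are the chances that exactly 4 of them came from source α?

Given the total, each event is independently from source α with probability p = λ_α/(λ_α+λ_β) = 1.2/2.16 ≈ 0.5556.
So K ~ Binomial(7, 1.2/2.16): P(K = 4) = C(7,4) · (1.2/2.16)^4 · (0.96/2.16)^3 ≈ 0.2927.

0.2927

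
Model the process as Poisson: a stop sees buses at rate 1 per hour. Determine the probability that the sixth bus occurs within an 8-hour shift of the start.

0.8088

Over the interval, μ = 1 × 8 = 8 (an 8-hour shift = 8 hours).
The sixth arrival falls in the interval iff at least 6 events occur there: P(S_6 ≤ t) = P(N ≥ 6) = 1 − P(N ≤ 5) ≈ 0.8088.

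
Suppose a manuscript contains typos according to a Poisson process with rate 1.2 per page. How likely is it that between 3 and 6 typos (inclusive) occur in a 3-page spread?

0.6240

Over the interval, μ = 1.2 × 3 = 3.6 (a 3-page spread = 3 pages).
P(3 ≤ N ≤ 6) = Σ_{j=3}^{6} e^(−3.6) · 3.6^j/j! ≈ 0.6240.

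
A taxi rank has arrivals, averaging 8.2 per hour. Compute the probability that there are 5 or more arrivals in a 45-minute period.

Over the interval, μ = 8.2 × 0.75 = 6.15 (a 45-minute period = 0.75 hours).
P(N ≥ 5) = 1 − P(N ≤ 4) = 1 − Σ_{j=0}^{4} e^(−μ) μ^j/j! ≈ 0.7345.

0.7345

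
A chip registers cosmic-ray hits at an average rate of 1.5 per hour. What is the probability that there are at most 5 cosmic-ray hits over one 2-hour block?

0.9161

Over the interval, μ = 1.5 × 2 = 3 (a 2-hour block = 2 hours).
P(N ≤ 5) = Σ_{j=0}^{5} e^(−μ) μ^j/j! ≈ 0.9161.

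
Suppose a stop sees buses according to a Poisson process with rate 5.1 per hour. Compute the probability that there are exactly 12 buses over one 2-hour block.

Over the interval, μ = 5.1 × 2 = 10.2 (a 2-hour block = 2 hours).
P(N = 12) = e^(−μ) μ^12/12! = e^(−10.2) · 10.2^12/479001600 ≈ 0.0984.

0.0984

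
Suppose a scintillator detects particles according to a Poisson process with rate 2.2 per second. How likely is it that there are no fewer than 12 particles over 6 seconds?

Over the interval, μ = 2.2 × 6 = 13.2 (6 seconds).
P(N ≥ 12) = 1 − P(N ≤ 11) = 1 − Σ_{j=0}^{11} e^(−μ) μ^j/j! ≈ 0.6668.

0.6668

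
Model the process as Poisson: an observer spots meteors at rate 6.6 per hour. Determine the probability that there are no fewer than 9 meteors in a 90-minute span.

0.6558

Over the interval, μ = 6.6 × 1.5 = 9.9 (a 90-minute span = 1.5 hours).
P(N ≥ 9) = 1 − P(N ≤ 8) = 1 − Σ_{j=0}^{8} e^(−μ) μ^j/j! ≈ 0.6558.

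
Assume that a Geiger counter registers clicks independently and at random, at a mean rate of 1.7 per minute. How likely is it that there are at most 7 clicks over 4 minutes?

0.6285

Over the interval, μ = 1.7 × 4 = 6.8 (4 minutes).
P(N ≤ 7) = Σ_{j=0}^{7} e^(−μ) μ^j/j! ≈ 0.6285.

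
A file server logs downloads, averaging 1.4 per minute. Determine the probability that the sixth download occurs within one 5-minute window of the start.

0.6993

Over the interval, μ = 1.4 × 5 = 7 (a 5-minute window = 5 minutes).
The sixth arrival falls in the interval iff at least 6 events occur there: P(S_6 ≤ t) = P(N ≥ 6) = 1 − P(N ≤ 5) ≈ 0.6993.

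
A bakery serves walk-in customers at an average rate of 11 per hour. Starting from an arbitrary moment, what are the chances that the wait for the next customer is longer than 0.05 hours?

0.5769

The wait for the next event is exponential with rate λ = 11 per hour.
P(T > 0.05) = e^(−λt) = e^(−11 × 0.05) = e^(−0.55) ≈ 0.5769.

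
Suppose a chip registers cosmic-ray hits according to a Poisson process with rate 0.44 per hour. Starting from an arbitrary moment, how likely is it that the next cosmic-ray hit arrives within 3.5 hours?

0.7856

Inter-arrival times are exponential with rate λ = 0.44 per hour.
P(T ≤ 3.5) = 1 − e^(−λt) = 1 − e^(−0.44 × 3.5) = 1 − e^(−1.54) ≈ 0.7856.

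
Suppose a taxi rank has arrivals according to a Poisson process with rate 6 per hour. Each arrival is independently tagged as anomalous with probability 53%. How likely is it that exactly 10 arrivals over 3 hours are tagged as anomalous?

0.1238

Thinning: the arrivals that are tagged as anomalous themselves form a Poisson process with rate 0.53 × 6 = 3.18 per hour.
Over the interval, μ = 3.18 × 3 = 9.54 (3 hours).
P(N = 10) = e^(−9.54) · 9.54^10/10! ≈ 0.1238.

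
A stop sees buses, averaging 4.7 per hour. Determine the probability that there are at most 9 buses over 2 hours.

0.5349

Over the interval, μ = 4.7 × 2 = 9.4 (2 hours).
P(N ≤ 9) = Σ_{j=0}^{9} e^(−μ) μ^j/j! ≈ 0.5349.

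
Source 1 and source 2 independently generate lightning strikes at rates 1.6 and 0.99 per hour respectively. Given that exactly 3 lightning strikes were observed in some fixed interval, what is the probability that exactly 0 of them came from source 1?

0.0558

Given the total, each event is independently from source 1 with probability p = λ_1/(λ_1+λ_2) = 1.6/2.59 ≈ 0.6178.
So K ~ Binomial(3, 1.6/2.59): P(K = 0) = C(3,0) · (1.6/2.59)^0 · (0.99/2.59)^3 ≈ 0.0558.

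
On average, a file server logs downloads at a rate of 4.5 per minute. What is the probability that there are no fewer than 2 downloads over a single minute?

0.9389

With mean μ = 4.5 per minute,
P(N ≥ 2) = 1 − P(N ≤ 1) = 1 − Σ_{j=0}^{1} e^(−μ) μ^j/j! ≈ 0.9389.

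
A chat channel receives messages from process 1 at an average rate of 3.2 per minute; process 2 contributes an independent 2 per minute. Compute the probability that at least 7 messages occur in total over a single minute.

Independent Poisson processes superpose: combined rate λ = 3.2 + 2 = 5.2 per minute.
So μ = 5.2.
P(N ≥ 7) = 1 − P(N ≤ 6) ≈ 0.2676.

0.2676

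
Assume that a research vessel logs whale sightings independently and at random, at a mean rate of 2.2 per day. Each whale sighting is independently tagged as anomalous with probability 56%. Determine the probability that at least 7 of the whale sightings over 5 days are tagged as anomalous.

Thinning: the whale sightings that are tagged as anomalous themselves form a Poisson process with rate 0.56 × 2.2 = 1.232 per day.
Over the interval, μ = 1.232 × 5 = 6.16 (5 days).
P(N ≥ 7) = 1 − P(N ≤ 6) ≈ 0.4194.

0.4194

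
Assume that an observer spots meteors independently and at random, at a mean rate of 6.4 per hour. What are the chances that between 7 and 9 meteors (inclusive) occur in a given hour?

0.3435

With mean μ = 6.4 per hour,
P(7 ≤ N ≤ 9) = Σ_{j=7}^{9} e^(−6.4) · 6.4^j/j! ≈ 0.3435.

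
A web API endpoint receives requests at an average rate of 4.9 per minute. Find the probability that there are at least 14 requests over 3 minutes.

Over the interval, μ = 4.9 × 3 = 14.7 (3 minutes).
P(N ≥ 14) = 1 − P(N ≤ 13) = 1 − Σ_{j=0}^{13} e^(−μ) μ^j/j! ≈ 0.6075.

0.6075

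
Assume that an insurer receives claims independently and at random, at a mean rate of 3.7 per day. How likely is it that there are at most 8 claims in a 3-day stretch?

0.2232

Over the interval, μ = 3.7 × 3 = 11.1 (a 3-day stretch = 3 days).
P(N ≤ 8) = Σ_{j=0}^{8} e^(−μ) μ^j/j! ≈ 0.2232.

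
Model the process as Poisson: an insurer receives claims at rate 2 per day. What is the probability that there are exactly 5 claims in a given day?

With mean μ = 2 per day,
P(N = 5) = e^(−μ) μ^5/5! = e^(−2) · 2^5/120 ≈ 0.0361.

0.0361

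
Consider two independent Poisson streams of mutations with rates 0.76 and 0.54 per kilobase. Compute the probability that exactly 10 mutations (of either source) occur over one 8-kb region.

0.1241

Independent Poisson processes superpose: combined rate λ = 0.76 + 0.54 = 1.3 per kilobase.
Over the interval, μ = 1.3 × 8 = 10.4 (an 8-kb region = 8 kilobases).
P(N = 10) = e^(−10.4) · 10.4^10/10! ≈ 0.1241.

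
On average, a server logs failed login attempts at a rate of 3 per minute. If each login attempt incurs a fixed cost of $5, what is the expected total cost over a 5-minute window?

$75

E[N] = 3 × 5 = 15 (a 5-minute window = 5 minutes); E[cost] = 15 × $5 = $75.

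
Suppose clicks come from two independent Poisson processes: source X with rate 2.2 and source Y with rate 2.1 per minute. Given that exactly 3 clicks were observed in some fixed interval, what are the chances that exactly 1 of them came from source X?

0.3661

Given the total, each event is independently from source X with probability p = λ_X/(λ_X+λ_Y) = 2.2/4.3 ≈ 0.5116.
So K ~ Binomial(3, 2.2/4.3): P(K = 1) = C(3,1) · (2.2/4.3)^1 · (2.1/4.3)^2 ≈ 0.3661.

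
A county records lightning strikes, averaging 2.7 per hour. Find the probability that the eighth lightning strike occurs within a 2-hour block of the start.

0.1783

Over the interval, μ = 2.7 × 2 = 5.4 (a 2-hour block = 2 hours).
The eighth arrival falls in the interval iff at least 8 events occur there: P(S_8 ≤ t) = P(N ≥ 8) = 1 − P(N ≤ 7) ≈ 0.1783.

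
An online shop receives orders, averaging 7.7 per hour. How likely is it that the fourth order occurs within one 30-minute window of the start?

Over the interval, μ = 7.7 × 0.5 = 3.85 (a 30-minute window = 0.5 hours).
The fourth arrival falls in the interval iff at least 4 events occur there: P(S_4 ≤ t) = P(N ≥ 4) = 1 − P(N ≤ 3) ≈ 0.5367.

0.5367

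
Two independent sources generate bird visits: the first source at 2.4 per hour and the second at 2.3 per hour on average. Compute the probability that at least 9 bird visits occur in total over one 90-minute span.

0.2775

Independent Poisson processes superpose: combined rate λ = 2.4 + 2.3 = 4.7 per hour.
Over the interval, μ = 4.7 × 1.5 = 7.05 (a 90-minute span = 1.5 hours).
P(N ≥ 9) = 1 − P(N ≤ 8) ≈ 0.2775.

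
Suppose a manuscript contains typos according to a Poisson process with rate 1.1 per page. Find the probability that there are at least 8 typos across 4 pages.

Over the interval, μ = 1.1 × 4 = 4.4 (4 pages).
P(N ≥ 8) = 1 − P(N ≤ 7) = 1 − Σ_{j=0}^{7} e^(−μ) μ^j/j! ≈ 0.0786.

0.0786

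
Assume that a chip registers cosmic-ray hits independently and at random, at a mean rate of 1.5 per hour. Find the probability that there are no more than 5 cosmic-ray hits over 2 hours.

0.9161

Over the interval, μ = 1.5 × 2 = 3 (2 hours).
P(N ≤ 5) = Σ_{j=0}^{5} e^(−μ) μ^j/j! ≈ 0.9161.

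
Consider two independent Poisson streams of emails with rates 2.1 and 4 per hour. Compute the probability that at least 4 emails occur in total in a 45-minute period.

0.6702

Independent Poisson processes superpose: combined rate λ = 2.1 + 4 = 6.1 per hour.
Over the interval, μ = 6.1 × 0.75 = 4.575 (a 45-minute period = 0.75 hours).
P(N ≥ 4) = 1 − P(N ≤ 3) ≈ 0.6702.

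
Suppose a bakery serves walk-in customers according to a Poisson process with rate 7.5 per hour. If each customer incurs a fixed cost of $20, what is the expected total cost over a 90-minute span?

$225

E[N] = 7.5 × 1.5 = 11.25 (a 90-minute span = 1.5 hours); E[cost] = 11.25 × $20 = $225.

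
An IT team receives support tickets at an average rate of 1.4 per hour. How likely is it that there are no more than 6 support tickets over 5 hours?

Over the interval, μ = 1.4 × 5 = 7 (5 hours).
P(N ≤ 6) = Σ_{j=0}^{6} e^(−μ) μ^j/j! ≈ 0.4497.

0.4497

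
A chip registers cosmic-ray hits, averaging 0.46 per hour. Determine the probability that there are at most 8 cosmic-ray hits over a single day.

Over the interval, μ = 0.46 × 24 = 11.04 (a day = 24 hours).
P(N ≤ 8) = Σ_{j=0}^{8} e^(−μ) μ^j/j! ≈ 0.2285.

0.2285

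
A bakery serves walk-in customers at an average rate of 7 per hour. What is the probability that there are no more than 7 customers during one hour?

0.5987

With mean μ = 7 per hour,
P(N ≤ 7) = Σ_{j=0}^{7} e^(−μ) μ^j/j! ≈ 0.5987.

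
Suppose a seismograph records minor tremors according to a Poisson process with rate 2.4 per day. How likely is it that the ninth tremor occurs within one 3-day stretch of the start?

Over the interval, μ = 2.4 × 3 = 7.2 (a 3-day stretch = 3 days).
The ninth arrival falls in the interval iff at least 9 events occur there: P(S_9 ≤ t) = P(N ≥ 9) = 1 − P(N ≤ 8) ≈ 0.2973.

0.2973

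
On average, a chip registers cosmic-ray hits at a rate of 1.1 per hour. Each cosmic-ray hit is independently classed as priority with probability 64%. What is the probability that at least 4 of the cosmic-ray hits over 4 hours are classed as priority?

0.3116

Thinning: the cosmic-ray hits that are classed as priority themselves form a Poisson process with rate 0.64 × 1.1 = 0.704 per hour.
Over the interval, μ = 0.704 × 4 = 2.816 (4 hours).
P(N ≥ 4) = 1 − P(N ≤ 3) ≈ 0.3116.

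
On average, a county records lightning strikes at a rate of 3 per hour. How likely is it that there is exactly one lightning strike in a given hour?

0.1494

With mean μ = 3 per hour,
P(N = 1) = e^(−μ) μ^1/1! = e^(−3) · 3^1/1 ≈ 0.1494.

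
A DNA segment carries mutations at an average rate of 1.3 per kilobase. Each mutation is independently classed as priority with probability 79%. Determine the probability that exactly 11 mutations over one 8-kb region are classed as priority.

Thinning: the mutations that are classed as priority themselves form a Poisson process with rate 0.79 × 1.3 = 1.027 per kilobase.
Over the interval, μ = 1.027 × 8 = 8.216 (an 8-kb region = 8 kilobases).
P(N = 11) = e^(−8.216) · 8.216^11/11! ≈ 0.0780.

0.0780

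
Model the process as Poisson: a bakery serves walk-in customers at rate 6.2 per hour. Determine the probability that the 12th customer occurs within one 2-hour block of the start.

Over the interval, μ = 6.2 × 2 = 12.4 (a 2-hour block = 2 hours).
The 12th arrival falls in the interval iff at least 12 events occur there: P(S_12 ≤ t) = P(N ≥ 12) = 1 − P(N ≤ 11) ≈ 0.5833.

0.5833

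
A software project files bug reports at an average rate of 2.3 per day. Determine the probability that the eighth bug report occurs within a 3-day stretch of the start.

Over the interval, μ = 2.3 × 3 = 6.9 (a 3-day stretch = 3 days).
The eighth arrival falls in the interval iff at least 8 events occur there: P(S_8 ≤ t) = P(N ≥ 8) = 1 − P(N ≤ 7) ≈ 0.3864.

0.3864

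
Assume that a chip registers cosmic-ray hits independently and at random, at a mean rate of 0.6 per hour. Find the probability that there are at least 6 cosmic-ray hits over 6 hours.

Over the interval, μ = 0.6 × 6 = 3.6 (6 hours).
P(N ≥ 6) = 1 − P(N ≤ 5) = 1 − Σ_{j=0}^{5} e^(−μ) μ^j/j! ≈ 0.1559.

0.1559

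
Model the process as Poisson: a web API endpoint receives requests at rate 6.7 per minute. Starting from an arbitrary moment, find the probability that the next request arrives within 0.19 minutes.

Inter-arrival times are exponential with rate λ = 6.7 per minute.
P(T ≤ 0.19) = 1 − e^(−λt) = 1 − e^(−6.7 × 0.19) = 1 − e^(−1.273) ≈ 0.7200.

0.7200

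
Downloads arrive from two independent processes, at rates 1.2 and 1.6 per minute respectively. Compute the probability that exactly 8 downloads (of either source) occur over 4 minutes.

0.0840

Independent Poisson processes superpose: combined rate λ = 1.2 + 1.6 = 2.8 per minute.
Over the interval, μ = 2.8 × 4 = 11.2 (4 minutes).
P(N = 8) = e^(−11.2) · 11.2^8/8! ≈ 0.0840.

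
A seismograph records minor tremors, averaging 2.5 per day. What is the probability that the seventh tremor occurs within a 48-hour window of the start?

Over the interval, μ = 2.5 × 2 = 5 (a 48-hour window = 2 days).
The seventh arrival falls in the interval iff at least 7 events occur there: P(S_7 ≤ t) = P(N ≥ 7) = 1 − P(N ≤ 6) ≈ 0.2378.

0.2378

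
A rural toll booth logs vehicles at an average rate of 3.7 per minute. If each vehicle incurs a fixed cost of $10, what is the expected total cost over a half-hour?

E[N] = 3.7 × 30 = 111 (a half-hour = 30 minutes); E[cost] = 111 × $10 = $1110.

$1110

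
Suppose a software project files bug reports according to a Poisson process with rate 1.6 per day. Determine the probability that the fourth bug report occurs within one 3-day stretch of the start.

0.7058

Over the interval, μ = 1.6 × 3 = 4.8 (a 3-day stretch = 3 days).
The fourth arrival falls in the interval iff at least 4 events occur there: P(S_4 ≤ t) = P(N ≥ 4) = 1 − P(N ≤ 3) ≈ 0.7058.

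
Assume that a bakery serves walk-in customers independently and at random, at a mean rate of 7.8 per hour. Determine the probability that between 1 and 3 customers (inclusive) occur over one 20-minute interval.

0.6617

Over the interval, μ = 7.8 × 1/3 = 2.6 (a 20-minute interval = 1/3 hours).
P(1 ≤ N ≤ 3) = Σ_{j=1}^{3} e^(−2.6) · 2.6^j/j! ≈ 0.6617.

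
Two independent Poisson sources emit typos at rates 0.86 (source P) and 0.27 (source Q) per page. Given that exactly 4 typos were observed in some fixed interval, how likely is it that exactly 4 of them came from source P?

Given the total, each event is independently from source P with probability p = λ_P/(λ_P+λ_Q) = 0.86/1.13 ≈ 0.7611.
So K ~ Binomial(4, 0.86/1.13): P(K = 4) = C(4,4) · (0.86/1.13)^4 · (0.27/1.13)^0 ≈ 0.3355.

0.3355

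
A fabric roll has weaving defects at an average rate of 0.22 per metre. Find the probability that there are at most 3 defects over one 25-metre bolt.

0.2017

Over the interval, μ = 0.22 × 25 = 5.5 (a 25-metre bolt = 25 metres).
P(N ≤ 3) = Σ_{j=0}^{3} e^(−μ) μ^j/j! ≈ 0.2017.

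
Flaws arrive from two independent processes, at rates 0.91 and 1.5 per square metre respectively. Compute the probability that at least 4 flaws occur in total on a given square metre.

0.2234

Independent Poisson processes superpose: combined rate λ = 0.91 + 1.5 = 2.41 per square metre.
So μ = 2.41.
P(N ≥ 4) = 1 − P(N ≤ 3) ≈ 0.2234.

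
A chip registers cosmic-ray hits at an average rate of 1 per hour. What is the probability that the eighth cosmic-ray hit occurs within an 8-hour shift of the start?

0.5470

Over the interval, μ = 1 × 8 = 8 (an 8-hour shift = 8 hours).
The eighth arrival falls in the interval iff at least 8 events occur there: P(S_8 ≤ t) = P(N ≥ 8) = 1 − P(N ≤ 7) ≈ 0.5470.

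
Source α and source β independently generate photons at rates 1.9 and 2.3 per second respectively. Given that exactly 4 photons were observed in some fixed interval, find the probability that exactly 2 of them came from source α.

Given the total, each event is independently from source α with probability p = λ_α/(λ_α+λ_β) = 1.9/4.2 ≈ 0.4524.
So K ~ Binomial(4, 1.9/4.2): P(K = 2) = C(4,2) · (1.9/4.2)^2 · (2.3/4.2)^2 ≈ 0.3682.

0.3682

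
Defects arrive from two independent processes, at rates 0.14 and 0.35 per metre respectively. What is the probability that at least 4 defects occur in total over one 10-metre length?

Independent Poisson processes superpose: combined rate λ = 0.14 + 0.35 = 0.49 per metre.
Over the interval, μ = 0.49 × 10 = 4.9 (a 10-metre length = 10 metres).
P(N ≥ 4) = 1 − P(N ≤ 3) ≈ 0.7207.

0.7207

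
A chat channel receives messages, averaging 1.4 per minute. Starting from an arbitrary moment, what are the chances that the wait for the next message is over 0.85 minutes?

The wait for the next event is exponential with rate λ = 1.4 per minute.
P(T > 0.85) = e^(−λt) = e^(−1.4 × 0.85) = e^(−1.19) ≈ 0.3042.

0.3042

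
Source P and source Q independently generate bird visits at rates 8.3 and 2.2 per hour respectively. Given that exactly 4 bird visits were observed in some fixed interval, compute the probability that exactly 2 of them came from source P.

0.1646

Given the total, each event is independently from source P with probability p = λ_P/(λ_P+λ_Q) = 8.3/10.5 ≈ 0.7905.
So K ~ Binomial(4, 8.3/10.5): P(K = 2) = C(4,2) · (8.3/10.5)^2 · (2.2/10.5)^2 ≈ 0.1646.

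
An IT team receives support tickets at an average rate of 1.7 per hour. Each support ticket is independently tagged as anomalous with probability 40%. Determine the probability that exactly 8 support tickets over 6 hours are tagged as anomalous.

0.0322

Thinning: the support tickets that are tagged as anomalous themselves form a Poisson process with rate 0.4 × 1.7 = 0.68 per hour.
Over the interval, μ = 0.68 × 6 = 4.08 (6 hours).
P(N = 8) = e^(−4.08) · 4.08^8/8! ≈ 0.0322.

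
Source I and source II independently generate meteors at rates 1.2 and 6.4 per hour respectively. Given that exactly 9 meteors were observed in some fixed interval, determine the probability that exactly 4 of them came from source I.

Given the total, each event is independently from source I with probability p = λ_I/(λ_I+λ_II) = 1.2/7.6 ≈ 0.1579.
So K ~ Binomial(9, 1.2/7.6): P(K = 4) = C(9,4) · (1.2/7.6)^4 · (6.4/7.6)^5 ≈ 0.0332.

0.0332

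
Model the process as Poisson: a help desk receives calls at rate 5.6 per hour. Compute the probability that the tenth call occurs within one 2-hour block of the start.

0.6808

Over the interval, μ = 5.6 × 2 = 11.2 (a 2-hour block = 2 hours).
The tenth arrival falls in the interval iff at least 10 events occur there: P(S_10 ≤ t) = P(N ≥ 10) = 1 − P(N ≤ 9) ≈ 0.6808.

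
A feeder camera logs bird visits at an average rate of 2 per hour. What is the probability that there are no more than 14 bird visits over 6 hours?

Over the interval, μ = 2 × 6 = 12 (6 hours).
P(N ≤ 14) = Σ_{j=0}^{14} e^(−μ) μ^j/j! ≈ 0.7720.

0.7720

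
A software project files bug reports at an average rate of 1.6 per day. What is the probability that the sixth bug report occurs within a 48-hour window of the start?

Over the interval, μ = 1.6 × 2 = 3.2 (a 48-hour window = 2 days).
The sixth arrival falls in the interval iff at least 6 events occur there: P(S_6 ≤ t) = P(N ≥ 6) = 1 − P(N ≤ 5) ≈ 0.1054.

0.1054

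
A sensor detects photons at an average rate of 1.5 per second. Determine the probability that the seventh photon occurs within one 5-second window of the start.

0.6218

Over the interval, μ = 1.5 × 5 = 7.5 (a 5-second window = 5 seconds).
The seventh arrival falls in the interval iff at least 7 events occur there: P(S_7 ≤ t) = P(N ≥ 7) = 1 − P(N ≤ 6) ≈ 0.6218.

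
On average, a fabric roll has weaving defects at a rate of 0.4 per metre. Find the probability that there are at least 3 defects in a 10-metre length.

Over the interval, μ = 0.4 × 10 = 4 (a 10-metre length = 10 metres).
P(N ≥ 3) = 1 − P(N ≤ 2) = 1 − Σ_{j=0}^{2} e^(−μ) μ^j/j! ≈ 0.7619.

0.7619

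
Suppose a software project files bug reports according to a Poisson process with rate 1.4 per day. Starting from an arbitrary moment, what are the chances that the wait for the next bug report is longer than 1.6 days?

The wait for the next event is exponential with rate λ = 1.4 per day.
P(T > 1.6) = e^(−λt) = e^(−1.4 × 1.6) = e^(−2.24) ≈ 0.1065.

0.1065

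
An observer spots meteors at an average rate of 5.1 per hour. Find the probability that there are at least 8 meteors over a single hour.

0.1440

With mean μ = 5.1 per hour,
P(N ≥ 8) = 1 − P(N ≤ 7) = 1 − Σ_{j=0}^{7} e^(−μ) μ^j/j! ≈ 0.1440.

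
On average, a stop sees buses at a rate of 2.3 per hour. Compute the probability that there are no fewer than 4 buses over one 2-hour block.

Over the interval, μ = 2.3 × 2 = 4.6 (a 2-hour block = 2 hours).
P(N ≥ 4) = 1 − P(N ≤ 3) = 1 − Σ_{j=0}^{3} e^(−μ) μ^j/j! ≈ 0.6743.

0.6743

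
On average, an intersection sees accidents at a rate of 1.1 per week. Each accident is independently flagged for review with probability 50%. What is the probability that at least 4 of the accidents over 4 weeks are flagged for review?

Thinning: the accidents that are flagged for review themselves form a Poisson process with rate 0.5 × 1.1 = 0.55 per week.
Over the interval, μ = 0.55 × 4 = 2.2 (4 weeks).
P(N ≥ 4) = 1 − P(N ≤ 3) ≈ 0.1806.

0.1806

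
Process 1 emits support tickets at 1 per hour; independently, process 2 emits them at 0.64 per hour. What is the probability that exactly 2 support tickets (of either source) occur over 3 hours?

0.0883

Independent Poisson processes superpose: combined rate λ = 1 + 0.64 = 1.64 per hour.
Over the interval, μ = 1.64 × 3 = 4.92 (3 hours).
P(N = 2) = e^(−4.92) · 4.92^2/2! ≈ 0.0883.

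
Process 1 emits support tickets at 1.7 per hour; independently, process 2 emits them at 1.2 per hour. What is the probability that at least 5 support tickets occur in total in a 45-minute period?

0.0698

Independent Poisson processes superpose: combined rate λ = 1.7 + 1.2 = 2.9 per hour.
Over the interval, μ = 2.9 × 0.75 = 2.175 (a 45-minute period = 0.75 hours).
P(N ≥ 5) = 1 − P(N ≤ 4) ≈ 0.0698.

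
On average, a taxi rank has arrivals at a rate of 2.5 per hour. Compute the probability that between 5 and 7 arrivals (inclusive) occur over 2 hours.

0.4261

Over the interval, μ = 2.5 × 2 = 5 (2 hours).
P(5 ≤ N ≤ 7) = Σ_{j=5}^{7} e^(−5) · 5^j/j! ≈ 0.4261.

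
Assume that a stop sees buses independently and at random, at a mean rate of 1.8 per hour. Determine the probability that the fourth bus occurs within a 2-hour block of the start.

Over the interval, μ = 1.8 × 2 = 3.6 (a 2-hour block = 2 hours).
The fourth arrival falls in the interval iff at least 4 events occur there: P(S_4 ≤ t) = P(N ≥ 4) = 1 − P(N ≤ 3) ≈ 0.4848.

0.4848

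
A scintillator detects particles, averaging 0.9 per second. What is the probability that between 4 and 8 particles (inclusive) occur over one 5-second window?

0.6174

Over the interval, μ = 0.9 × 5 = 4.5 (a 5-second window = 5 seconds).
P(4 ≤ N ≤ 8) = Σ_{j=4}^{8} e^(−4.5) · 4.5^j/j! ≈ 0.6174.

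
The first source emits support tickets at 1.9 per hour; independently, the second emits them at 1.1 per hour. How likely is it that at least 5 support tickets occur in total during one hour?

Independent Poisson processes superpose: combined rate λ = 1.9 + 1.1 = 3 per hour.
So μ = 3.
P(N ≥ 5) = 1 − P(N ≤ 4) ≈ 0.1847.

0.1847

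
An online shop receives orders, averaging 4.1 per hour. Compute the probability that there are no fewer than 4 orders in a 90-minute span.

0.8617

Over the interval, μ = 4.1 × 1.5 = 6.15 (a 90-minute span = 1.5 hours).
P(N ≥ 4) = 1 − P(N ≤ 3) = 1 − Σ_{j=0}^{3} e^(−μ) μ^j/j! ≈ 0.8617.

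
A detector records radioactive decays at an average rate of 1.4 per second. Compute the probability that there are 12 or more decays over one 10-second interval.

0.7400

Over the interval, μ = 1.4 × 10 = 14 (a 10-second interval = 10 seconds).
P(N ≥ 12) = 1 − P(N ≤ 11) = 1 − Σ_{j=0}^{11} e^(−μ) μ^j/j! ≈ 0.7400.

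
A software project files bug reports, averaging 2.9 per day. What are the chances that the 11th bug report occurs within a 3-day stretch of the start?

0.2591

Over the interval, μ = 2.9 × 3 = 8.7 (a 3-day stretch = 3 days).
The 11th arrival falls in the interval iff at least 11 events occur there: P(S_11 ≤ t) = P(N ≥ 11) = 1 − P(N ≤ 10) ≈ 0.2591.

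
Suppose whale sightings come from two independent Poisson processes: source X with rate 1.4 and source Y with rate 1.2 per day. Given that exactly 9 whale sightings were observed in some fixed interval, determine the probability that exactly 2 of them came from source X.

0.0466

Given the total, each event is independently from source X with probability p = λ_X/(λ_X+λ_Y) = 1.4/2.6 ≈ 0.5385.
So K ~ Binomial(9, 1.4/2.6): P(K = 2) = C(9,2) · (1.4/2.6)^2 · (1.2/2.6)^7 ≈ 0.0466.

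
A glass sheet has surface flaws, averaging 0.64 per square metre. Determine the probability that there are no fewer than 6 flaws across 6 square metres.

Over the interval, μ = 0.64 × 6 = 3.84 (6 square metres).
P(N ≥ 6) = 1 − P(N ≤ 5) = 1 − Σ_{j=0}^{5} e^(−μ) μ^j/j! ≈ 0.1904.

0.1904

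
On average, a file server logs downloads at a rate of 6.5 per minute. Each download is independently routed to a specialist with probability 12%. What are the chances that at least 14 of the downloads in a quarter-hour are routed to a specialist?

Thinning: the downloads that are routed to a specialist themselves form a Poisson process with rate 0.12 × 6.5 = 0.78 per minute.
Over the interval, μ = 0.78 × 15 = 11.7 (a quarter-hour = 15 minutes).
P(N ≥ 14) = 1 − P(N ≤ 13) ≈ 0.2872.

0.2872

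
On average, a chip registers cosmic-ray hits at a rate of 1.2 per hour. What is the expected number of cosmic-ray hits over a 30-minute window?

0.6

E[N] = λt = 1.2 × 0.5 = 0.6 (a 30-minute window = 0.5 hours).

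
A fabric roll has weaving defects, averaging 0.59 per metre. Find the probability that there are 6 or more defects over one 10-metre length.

Over the interval, μ = 0.59 × 10 = 5.9 (a 10-metre length = 10 metres).
P(N ≥ 6) = 1 − P(N ≤ 5) = 1 − Σ_{j=0}^{5} e^(−μ) μ^j/j! ≈ 0.5381.

0.5381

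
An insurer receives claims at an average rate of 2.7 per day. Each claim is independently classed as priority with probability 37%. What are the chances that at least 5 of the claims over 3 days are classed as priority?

0.1842

Thinning: the claims that are classed as priority themselves form a Poisson process with rate 0.37 × 2.7 = 0.999 per day.
Over the interval, μ = 0.999 × 3 = 2.997 (3 days).
P(N ≥ 5) = 1 − P(N ≤ 4) ≈ 0.1842.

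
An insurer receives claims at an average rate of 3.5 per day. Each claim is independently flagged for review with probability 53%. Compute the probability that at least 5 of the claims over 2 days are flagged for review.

Thinning: the claims that are flagged for review themselves form a Poisson process with rate 0.53 × 3.5 = 1.855 per day.
Over the interval, μ = 1.855 × 2 = 3.71 (2 days).
P(N ≥ 5) = 1 − P(N ≤ 4) ≈ 0.3147.

0.3147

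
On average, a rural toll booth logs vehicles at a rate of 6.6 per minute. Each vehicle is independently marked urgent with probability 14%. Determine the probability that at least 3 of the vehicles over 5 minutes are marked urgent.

0.8395

Thinning: the vehicles that are marked urgent themselves form a Poisson process with rate 0.14 × 6.6 = 0.924 per minute.
Over the interval, μ = 0.924 × 5 = 4.62 (5 minutes).
P(N ≥ 3) = 1 − P(N ≤ 2) ≈ 0.8395.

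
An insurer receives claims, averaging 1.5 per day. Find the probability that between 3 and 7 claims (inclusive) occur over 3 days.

Over the interval, μ = 1.5 × 3 = 4.5 (3 days).
P(3 ≤ N ≤ 7) = Σ_{j=3}^{7} e^(−4.5) · 4.5^j/j! ≈ 0.7398.

0.7398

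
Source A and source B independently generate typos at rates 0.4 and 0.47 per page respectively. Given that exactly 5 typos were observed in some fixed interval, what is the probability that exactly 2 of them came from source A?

Given the total, each event is independently from source A with probability p = λ_A/(λ_A+λ_B) = 0.4/0.87 ≈ 0.4598.
So K ~ Binomial(5, 0.4/0.87): P(K = 2) = C(5,2) · (0.4/0.87)^2 · (0.47/0.87)^3 ≈ 0.3333.

0.3333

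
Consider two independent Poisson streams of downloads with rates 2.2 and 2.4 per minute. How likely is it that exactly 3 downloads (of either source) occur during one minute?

0.1631

Independent Poisson processes superpose: combined rate λ = 2.2 + 2.4 = 4.6 per minute.
So μ = 4.6.
P(N = 3) = e^(−4.6) · 4.6^3/3! ≈ 0.1631.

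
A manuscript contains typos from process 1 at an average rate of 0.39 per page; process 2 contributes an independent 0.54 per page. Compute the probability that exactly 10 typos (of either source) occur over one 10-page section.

0.1219

Independent Poisson processes superpose: combined rate λ = 0.39 + 0.54 = 0.93 per page.
Over the interval, μ = 0.93 × 10 = 9.3 (a 10-page section = 10 pages).
P(N = 10) = e^(−9.3) · 9.3^10/10! ≈ 0.1219.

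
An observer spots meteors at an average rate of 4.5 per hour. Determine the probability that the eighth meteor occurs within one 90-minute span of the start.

Over the interval, μ = 4.5 × 1.5 = 6.75 (a 90-minute span = 1.5 hours).
The eighth arrival falls in the interval iff at least 8 events occur there: P(S_8 ≤ t) = P(N ≥ 8) = 1 − P(N ≤ 7) ≈ 0.3641.

0.3641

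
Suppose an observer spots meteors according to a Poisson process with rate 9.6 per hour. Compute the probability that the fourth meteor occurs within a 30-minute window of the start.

0.7058

Over the interval, μ = 9.6 × 0.5 = 4.8 (a 30-minute window = 0.5 hours).
The fourth arrival falls in the interval iff at least 4 events occur there: P(S_4 ≤ t) = P(N ≥ 4) = 1 − P(N ≤ 3) ≈ 0.7058.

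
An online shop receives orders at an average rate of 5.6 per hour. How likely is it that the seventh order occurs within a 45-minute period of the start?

0.1325

Over the interval, μ = 5.6 × 0.75 = 4.2 (a 45-minute period = 0.75 hours).
The seventh arrival falls in the interval iff at least 7 events occur there: P(S_7 ≤ t) = P(N ≥ 7) = 1 − P(N ≤ 6) ≈ 0.1325.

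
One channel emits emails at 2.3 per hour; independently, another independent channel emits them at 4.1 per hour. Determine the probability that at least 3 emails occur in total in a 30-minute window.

Independent Poisson processes superpose: combined rate λ = 2.3 + 4.1 = 6.4 per hour.
Over the interval, μ = 6.4 × 0.5 = 3.2 (a 30-minute window = 0.5 hours).
P(N ≥ 3) = 1 − P(N ≤ 2) ≈ 0.6201.

0.6201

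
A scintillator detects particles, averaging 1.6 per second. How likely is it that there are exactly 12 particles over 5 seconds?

0.0481

Over the interval, μ = 1.6 × 5 = 8 (5 seconds).
P(N = 12) = e^(−μ) μ^12/12! = e^(−8) · 8^12/479001600 ≈ 0.0481.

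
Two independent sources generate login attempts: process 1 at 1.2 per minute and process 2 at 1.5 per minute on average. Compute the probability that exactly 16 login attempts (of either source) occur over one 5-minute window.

0.0798

Independent Poisson processes superpose: combined rate λ = 1.2 + 1.5 = 2.7 per minute.
Over the interval, μ = 2.7 × 5 = 13.5 (a 5-minute window = 5 minutes).
P(N = 16) = e^(−13.5) · 13.5^16/16! ≈ 0.0798.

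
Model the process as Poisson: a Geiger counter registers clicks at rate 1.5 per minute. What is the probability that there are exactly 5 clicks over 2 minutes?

0.1008

Over the interval, μ = 1.5 × 2 = 3 (2 minutes).
P(N = 5) = e^(−μ) μ^5/5! = e^(−3) · 3^5/120 ≈ 0.1008.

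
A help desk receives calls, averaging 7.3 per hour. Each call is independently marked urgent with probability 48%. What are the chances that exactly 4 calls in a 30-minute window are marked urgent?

0.0681

Thinning: the calls that are marked urgent themselves form a Poisson process with rate 0.48 × 7.3 = 3.504 per hour.
Over the interval, μ = 3.504 × 0.5 = 1.752 (a 30-minute window = 0.5 hours).
P(N = 4) = e^(−1.752) · 1.752^4/4! ≈ 0.0681.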